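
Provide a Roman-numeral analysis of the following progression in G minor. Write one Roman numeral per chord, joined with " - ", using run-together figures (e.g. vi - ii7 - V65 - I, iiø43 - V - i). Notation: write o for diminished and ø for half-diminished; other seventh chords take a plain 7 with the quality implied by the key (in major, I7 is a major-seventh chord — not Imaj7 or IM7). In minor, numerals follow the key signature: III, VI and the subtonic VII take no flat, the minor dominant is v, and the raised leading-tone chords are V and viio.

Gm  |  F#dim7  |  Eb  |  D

Gm: minor triad on G = scale degree 1 → i.
F#dim7: fully diminished seventh chord on F# = scale degree 7 → viio7.
Eb: major triad on Eb = scale degree 6 → VI.
D has root D, degree 5 in G minor, so V.

i - viio7 - VI - V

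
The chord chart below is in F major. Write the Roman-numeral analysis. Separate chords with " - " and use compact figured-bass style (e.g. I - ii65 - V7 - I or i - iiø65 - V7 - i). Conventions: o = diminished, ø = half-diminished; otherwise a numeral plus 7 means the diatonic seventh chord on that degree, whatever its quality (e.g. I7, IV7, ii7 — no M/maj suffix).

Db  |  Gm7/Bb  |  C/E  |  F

bVI - ii65 - V6 - I

Db: Db with this quality isn't in the key; it's bVI, borrowed from the parallel minor.
Gm7/Bb: minor seventh chord on G = scale degree 2 → ii65.
C/E: major triad on C = scale degree 5 → V6.
F: major triad on F = scale degree 1 → I.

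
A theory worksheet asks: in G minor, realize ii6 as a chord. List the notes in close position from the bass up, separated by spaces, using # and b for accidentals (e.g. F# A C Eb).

Scale degree 2 in G minor is A; here the chord built on it is altered to a minor triad. ii6 is the minor supertonic, borrowed from the parallel major (the Dorian ii).
So the chord is A-C-E, a minor triad.
The figured bass 6 indicates first inversion, placing the third (C) in the bass: C-E-A.

C E A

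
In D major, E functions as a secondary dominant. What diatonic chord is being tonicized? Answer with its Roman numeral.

The chord is a major triad on E.
A dominant resolves down a perfect fifth: E → A. In D major, A is scale degree 5, i.e. V.

V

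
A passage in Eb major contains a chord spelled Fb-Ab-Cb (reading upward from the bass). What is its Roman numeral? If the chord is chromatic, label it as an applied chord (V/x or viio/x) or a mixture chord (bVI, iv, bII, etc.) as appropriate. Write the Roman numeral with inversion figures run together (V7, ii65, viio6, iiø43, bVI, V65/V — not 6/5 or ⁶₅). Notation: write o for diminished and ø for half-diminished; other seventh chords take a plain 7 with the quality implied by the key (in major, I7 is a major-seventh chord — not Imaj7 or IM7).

bII

The pitches Fb-Ab-Cb form a major triad rooted on Fb.
Fb is the lowered second degree of Eb major (diatonic 2 would be F). This is the Neapolitan chord — a major triad on the lowered second degree.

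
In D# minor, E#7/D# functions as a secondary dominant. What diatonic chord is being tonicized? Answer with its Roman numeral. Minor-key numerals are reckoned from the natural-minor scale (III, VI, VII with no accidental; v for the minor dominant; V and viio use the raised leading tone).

The chord is a dominant seventh chord on E#.
A dominant resolves down a perfect fifth: E# → A#. In D# minor, A# is scale degree 5, i.e. V.

V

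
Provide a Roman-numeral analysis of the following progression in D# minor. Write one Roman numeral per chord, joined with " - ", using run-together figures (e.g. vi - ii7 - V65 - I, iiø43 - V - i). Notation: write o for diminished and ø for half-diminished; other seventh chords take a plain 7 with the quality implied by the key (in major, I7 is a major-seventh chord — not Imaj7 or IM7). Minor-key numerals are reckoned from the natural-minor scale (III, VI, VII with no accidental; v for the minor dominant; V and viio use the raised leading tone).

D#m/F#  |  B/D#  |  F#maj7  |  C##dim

i6 - VI6 - III7 - viio

D#m/F# has root D#, degree 1 in D# minor, so i6.
B/D#: major triad on B = scale degree 6 → VI6.
F#maj7: root F# is the mediant; major seventh chord there is III7.
C##dim has root C##, degree 7 in D# minor, so viio.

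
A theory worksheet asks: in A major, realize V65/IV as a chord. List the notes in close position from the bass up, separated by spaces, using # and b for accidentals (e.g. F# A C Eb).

C# E G A

The slash means an applied dominant: we want the dominant of IV. In A major, IV is D major, and its dominant is built on A.
Building a dominant seventh chord on A gives A-C#-E-G.
With the 65 figure the chord is in first inversion; from the bass C# upward in close position it reads C#-E-G-A.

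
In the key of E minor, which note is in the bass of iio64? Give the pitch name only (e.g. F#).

C

iio in E minor has root F#; the chord is F#-A-C.
The figure 64 means second inversion — the fifth is in the bass.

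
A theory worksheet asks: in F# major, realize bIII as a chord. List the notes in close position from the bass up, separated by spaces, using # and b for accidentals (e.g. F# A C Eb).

Scale degree 3 in F# major is A#; lowering it a half step gives A. bIII is a major triad on the lowered third degree, borrowed from the parallel minor.
So the chord is A-C#-E.

A C# E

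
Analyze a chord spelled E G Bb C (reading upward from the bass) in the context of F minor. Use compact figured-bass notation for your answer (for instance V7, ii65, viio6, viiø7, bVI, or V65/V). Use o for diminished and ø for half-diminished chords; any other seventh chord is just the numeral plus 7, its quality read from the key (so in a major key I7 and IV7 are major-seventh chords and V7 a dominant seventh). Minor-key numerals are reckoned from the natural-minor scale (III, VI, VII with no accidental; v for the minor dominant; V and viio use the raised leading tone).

V65

The pitches C-E-G-Bb form a dominant seventh chord rooted on C.
C is scale degree 5 in F minor, and a dominant seventh chord on that degree is written V7.
With E in the bass the chord is in first inversion, so the figured bass is 65.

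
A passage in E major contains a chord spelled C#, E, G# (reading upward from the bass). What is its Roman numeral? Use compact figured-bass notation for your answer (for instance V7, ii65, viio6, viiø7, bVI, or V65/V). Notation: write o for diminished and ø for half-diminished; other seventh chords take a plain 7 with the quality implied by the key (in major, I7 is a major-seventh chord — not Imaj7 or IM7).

vi

Stacked in thirds the chord is C#-E-G#: a minor triad on C#.
C# is scale degree 6 in E major, and a minor triad on that degree is written vi.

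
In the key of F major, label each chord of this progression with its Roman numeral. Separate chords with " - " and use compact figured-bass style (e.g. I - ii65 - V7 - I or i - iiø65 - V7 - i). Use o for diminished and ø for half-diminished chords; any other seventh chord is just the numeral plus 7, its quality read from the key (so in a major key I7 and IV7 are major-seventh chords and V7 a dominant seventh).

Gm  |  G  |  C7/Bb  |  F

ii - V/V - V42 - I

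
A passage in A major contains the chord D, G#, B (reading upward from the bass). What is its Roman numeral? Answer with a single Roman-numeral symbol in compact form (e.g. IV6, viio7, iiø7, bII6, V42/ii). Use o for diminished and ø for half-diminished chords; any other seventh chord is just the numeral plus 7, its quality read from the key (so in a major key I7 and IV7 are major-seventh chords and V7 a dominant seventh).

The pitches G#-B-D form a diminished triad rooted on G#.
In A major, G# is the leading tone; the diatonic diminished triad there is viio.
With D in the bass the chord is in second inversion, so the figured bass is 64.

viio64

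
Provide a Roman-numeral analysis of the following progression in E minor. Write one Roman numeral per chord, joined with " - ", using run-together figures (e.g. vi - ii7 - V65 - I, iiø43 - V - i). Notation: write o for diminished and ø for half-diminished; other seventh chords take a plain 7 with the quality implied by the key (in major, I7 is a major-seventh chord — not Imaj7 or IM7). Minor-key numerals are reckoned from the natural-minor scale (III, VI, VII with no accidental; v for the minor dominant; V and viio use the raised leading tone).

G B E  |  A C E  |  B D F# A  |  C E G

G-B-E has root E, degree 1 in E minor, so i6.
A-C-E: minor triad on A = scale degree 4 → iv.
B-D-F#-A: root B is the dominant; minor seventh chord there is v7.
C-E-G: major triad on C = scale degree 6 → VI.

i6 - iv - v7 - VI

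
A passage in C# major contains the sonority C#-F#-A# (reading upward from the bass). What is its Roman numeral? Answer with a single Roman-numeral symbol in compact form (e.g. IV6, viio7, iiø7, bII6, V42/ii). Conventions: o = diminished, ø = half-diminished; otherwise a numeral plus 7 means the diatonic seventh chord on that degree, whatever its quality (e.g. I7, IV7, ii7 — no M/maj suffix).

IV64

The pitches F#-A#-C# form a major triad rooted on F#.
In C# major, F# is the subdominant; the diatonic major triad there is IV.
With C# in the bass the chord is in second inversion, so the figured bass is 64.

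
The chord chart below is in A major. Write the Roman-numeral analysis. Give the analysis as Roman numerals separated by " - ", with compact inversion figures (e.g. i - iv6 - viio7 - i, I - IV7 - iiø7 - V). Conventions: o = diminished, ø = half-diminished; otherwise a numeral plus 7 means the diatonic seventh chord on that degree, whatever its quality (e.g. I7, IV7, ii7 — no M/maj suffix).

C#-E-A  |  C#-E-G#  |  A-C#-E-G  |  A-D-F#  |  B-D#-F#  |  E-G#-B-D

C#-E-A: root A is the tonic; major triad there is I6.
C#-E-G#: minor triad on C# = scale degree 3 → iii.
A-C#-E-G is the secondary dominant of IV (dominant seventh chord on A): V7/IV.
A-D-F# has root D, degree 4 in A major, so IV64.
B-D#-F#: chromatic; B is V of V, so V/V.
E-G#-B-D: root E is the dominant; dominant seventh chord there is V7.

I6 - iii - V7/IV - IV64 - V/V - V7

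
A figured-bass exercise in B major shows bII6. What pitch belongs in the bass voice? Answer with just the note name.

bII in B major has root C; the chord is C-E-G.
The figure 6 means first inversion — the third is in the bass.

E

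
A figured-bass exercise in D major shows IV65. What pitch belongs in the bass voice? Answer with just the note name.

IV in D major has root G; the chord is G-B-D-F#.
The figure 65 means first inversion — the third is in the bass.

B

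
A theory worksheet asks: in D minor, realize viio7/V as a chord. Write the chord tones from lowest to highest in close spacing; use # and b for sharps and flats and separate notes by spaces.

viio7/V is a secondary leading-tone chord. The target V is A in D minor; the applied chord is rooted a semitone below, on G#.
Building a fully diminished seventh chord on G# gives G#-B-D-F.

G# B D F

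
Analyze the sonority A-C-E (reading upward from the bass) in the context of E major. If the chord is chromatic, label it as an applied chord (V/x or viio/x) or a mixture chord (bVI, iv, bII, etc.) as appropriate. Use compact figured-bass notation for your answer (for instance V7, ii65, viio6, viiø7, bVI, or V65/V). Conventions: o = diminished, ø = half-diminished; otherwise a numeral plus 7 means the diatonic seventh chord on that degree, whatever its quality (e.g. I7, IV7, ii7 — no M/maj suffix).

iv

The pitches A-C-E form a minor triad rooted on A.
A is the fourth degree of E major. This is the minor subdominant, borrowed from the parallel minor.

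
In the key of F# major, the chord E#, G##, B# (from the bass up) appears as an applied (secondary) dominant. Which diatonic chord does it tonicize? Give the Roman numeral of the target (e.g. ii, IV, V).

iii

The chord is a major triad on E#.
A dominant resolves down a perfect fifth: E# → A#. In F# major, A# is scale degree 3, i.e. iii.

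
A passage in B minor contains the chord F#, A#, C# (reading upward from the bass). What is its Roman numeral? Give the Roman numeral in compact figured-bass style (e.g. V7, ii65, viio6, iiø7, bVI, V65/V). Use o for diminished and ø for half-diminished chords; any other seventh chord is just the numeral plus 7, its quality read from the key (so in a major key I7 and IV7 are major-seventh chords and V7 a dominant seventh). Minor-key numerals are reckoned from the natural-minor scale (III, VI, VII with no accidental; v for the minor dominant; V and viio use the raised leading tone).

Stacked in thirds the chord is F#-A#-C#: a major triad on F#.
In B minor, F# is the dominant; the diatonic major triad there is V.

V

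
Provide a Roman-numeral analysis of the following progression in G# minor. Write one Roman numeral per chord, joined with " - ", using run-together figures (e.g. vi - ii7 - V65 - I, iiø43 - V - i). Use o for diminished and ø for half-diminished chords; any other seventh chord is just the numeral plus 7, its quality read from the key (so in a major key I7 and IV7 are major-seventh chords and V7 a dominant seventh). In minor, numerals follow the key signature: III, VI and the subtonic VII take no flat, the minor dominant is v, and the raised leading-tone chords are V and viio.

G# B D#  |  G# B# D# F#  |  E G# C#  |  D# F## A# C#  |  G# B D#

i - V7/iv - iv6 - V7 - i

G#-B-D#: root G# is the tonic; minor triad there is i.
G#-B#-D#-F#: a dominant seventh chord on G#, the applied dominant of iv → V7/iv.
E-G#-C#: root C# is the subdominant; minor triad there is iv6.
D#-F##-A#-C#: dominant seventh chord on D# = scale degree 5 → V7.
G#-B-D# has root G#, degree 1 in G# minor, so i.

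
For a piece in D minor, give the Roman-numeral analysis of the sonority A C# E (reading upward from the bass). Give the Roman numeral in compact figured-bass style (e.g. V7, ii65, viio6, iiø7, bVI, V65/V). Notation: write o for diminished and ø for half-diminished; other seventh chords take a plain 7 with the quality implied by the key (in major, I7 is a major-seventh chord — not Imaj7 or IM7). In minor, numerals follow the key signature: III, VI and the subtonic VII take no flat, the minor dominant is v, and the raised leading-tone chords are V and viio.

V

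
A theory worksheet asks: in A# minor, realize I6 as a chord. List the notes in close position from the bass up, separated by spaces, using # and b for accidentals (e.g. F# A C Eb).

C## E# A#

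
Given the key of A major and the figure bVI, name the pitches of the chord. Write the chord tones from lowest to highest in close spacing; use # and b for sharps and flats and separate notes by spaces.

Scale degree 6 in A major is F#; lowering it a half step gives F. bVI is a major triad on the lowered sixth degree, borrowed from the parallel minor.
So the chord is F-A-C, a major triad.

F A C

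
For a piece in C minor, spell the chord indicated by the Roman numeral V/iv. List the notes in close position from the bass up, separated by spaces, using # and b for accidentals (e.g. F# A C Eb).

C E G

The slash means an applied dominant: we want the dominant of iv. In C minor, iv is F minor, and its dominant is built on C.
Building a major triad on C gives C-E-G.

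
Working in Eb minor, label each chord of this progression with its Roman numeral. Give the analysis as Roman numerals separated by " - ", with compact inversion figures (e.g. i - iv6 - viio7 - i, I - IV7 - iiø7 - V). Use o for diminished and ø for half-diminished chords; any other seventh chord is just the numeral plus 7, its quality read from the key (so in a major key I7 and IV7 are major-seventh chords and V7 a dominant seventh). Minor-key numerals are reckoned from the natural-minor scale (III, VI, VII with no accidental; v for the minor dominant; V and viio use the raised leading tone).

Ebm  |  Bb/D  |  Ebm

i - V6 - i

Ebm: root Eb is the tonic; minor triad there is i.
Bb/D: root Bb is the dominant; major triad there is V6.
Ebm: root Eb is the tonic; minor triad there is i.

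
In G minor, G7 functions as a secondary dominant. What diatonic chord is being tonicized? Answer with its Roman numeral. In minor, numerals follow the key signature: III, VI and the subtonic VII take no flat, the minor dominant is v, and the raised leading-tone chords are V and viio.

iv

The chord is a dominant seventh chord on G.
A dominant resolves down a perfect fifth: G → C. In G minor, C is scale degree 4, i.e. iv.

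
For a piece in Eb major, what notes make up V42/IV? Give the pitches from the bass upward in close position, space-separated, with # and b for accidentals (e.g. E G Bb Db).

Db Eb G Bb

The slash means an applied dominant: we want the dominant of IV. In Eb major, IV is Ab major, and its dominant is built on Eb.
Building a dominant seventh chord on Eb gives Eb-G-Bb-Db.
With the 42 figure the chord is in third inversion; from the bass Db upward in close position it reads Db-Eb-G-Bb.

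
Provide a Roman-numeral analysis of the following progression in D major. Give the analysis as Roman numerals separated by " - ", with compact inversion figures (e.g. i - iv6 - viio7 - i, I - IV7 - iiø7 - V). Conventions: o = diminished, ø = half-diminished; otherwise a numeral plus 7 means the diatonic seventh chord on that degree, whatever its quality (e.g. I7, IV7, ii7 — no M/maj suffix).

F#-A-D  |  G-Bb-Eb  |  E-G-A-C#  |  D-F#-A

F#-A-D: root D is the tonic; major triad there is I6.
G-Bb-Eb is non-diatonic — a major triad on the lowered supertonic (Eb): the Neapolitan sixth, bII6 (third, G, in the bass — hence the 6).
E-G-A-C#: root A is the dominant; dominant seventh chord there is V43.
D-F#-A has root D, degree 1 in D major, so I.

I6 - bII6 - V43 - I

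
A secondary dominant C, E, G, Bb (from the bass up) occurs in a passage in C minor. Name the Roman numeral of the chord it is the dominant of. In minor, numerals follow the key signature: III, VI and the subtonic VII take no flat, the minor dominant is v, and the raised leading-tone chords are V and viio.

The chord is a dominant seventh chord on C.
A dominant resolves down a perfect fifth: C → F. In C minor, F is scale degree 4, i.e. iv.

iv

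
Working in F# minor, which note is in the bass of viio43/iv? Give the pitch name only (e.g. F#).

E

The applied chord viio43/iv is rooted on A#: A#-C#-E-G.
The figure 43 means second inversion — the fifth is in the bass.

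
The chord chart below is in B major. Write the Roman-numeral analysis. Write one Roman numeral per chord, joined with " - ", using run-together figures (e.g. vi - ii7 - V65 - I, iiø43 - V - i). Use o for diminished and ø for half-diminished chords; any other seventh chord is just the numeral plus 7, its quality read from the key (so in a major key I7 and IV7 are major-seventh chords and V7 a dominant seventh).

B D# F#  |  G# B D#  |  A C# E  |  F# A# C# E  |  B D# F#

I - vi - bVII - V7 - I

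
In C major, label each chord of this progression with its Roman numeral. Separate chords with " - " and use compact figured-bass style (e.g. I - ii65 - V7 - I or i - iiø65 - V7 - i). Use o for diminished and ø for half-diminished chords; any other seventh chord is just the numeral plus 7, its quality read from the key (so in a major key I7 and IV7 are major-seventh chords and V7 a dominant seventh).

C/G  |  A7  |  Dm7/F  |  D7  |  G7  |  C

C/G: root C is the tonic; major triad there is I64.
A7 is the secondary dominant of ii (dominant seventh chord on A): V7/ii.
Dm7/F: root D is the supertonic; minor seventh chord there is ii65.
D7: a dominant seventh chord on D, the applied dominant of V → V7/V.
G7 has root G, degree 5 in C major, so V7.
C: root C is the tonic; major triad there is I.

I64 - V7/ii - ii65 - V7/V - V7 - I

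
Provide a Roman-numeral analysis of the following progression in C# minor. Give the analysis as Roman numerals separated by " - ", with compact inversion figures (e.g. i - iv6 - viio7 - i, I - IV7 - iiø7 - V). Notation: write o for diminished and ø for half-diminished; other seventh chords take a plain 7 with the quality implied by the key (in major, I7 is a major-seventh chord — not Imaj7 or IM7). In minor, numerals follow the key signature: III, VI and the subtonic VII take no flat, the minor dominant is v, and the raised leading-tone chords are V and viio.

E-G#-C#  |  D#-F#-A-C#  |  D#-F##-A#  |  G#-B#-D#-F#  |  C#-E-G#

E-G#-C#: minor triad on C# = scale degree 1 → i6.
D#-F#-A-C#: root D# is the supertonic; half-diminished seventh chord there is iiø7.
D#-F##-A#: chromatic; D# is V of V, so V/V.
G#-B#-D#-F#: dominant seventh chord on G# = scale degree 5 → V7.
C#-E-G#: root C# is the tonic; minor triad there is i.

i6 - iiø7 - V/V - V7 - i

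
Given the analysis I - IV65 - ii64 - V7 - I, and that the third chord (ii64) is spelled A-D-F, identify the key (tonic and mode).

ii64 is given as A-D-F — a minor triad with root D.
If D is scale degree 2 and the mode makes that degree carry a minor triad, the tonic is C and the mode is major.

C major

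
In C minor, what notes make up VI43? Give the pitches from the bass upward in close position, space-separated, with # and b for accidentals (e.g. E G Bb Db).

Eb G Ab C

In C minor, the submediant is Ab, and the diatonic chord built there is a major seventh chord.
That chord is spelled Ab-C-Eb-G.
The figured bass 43 indicates second inversion, placing the fifth (Eb) in the bass: Eb-G-Ab-C.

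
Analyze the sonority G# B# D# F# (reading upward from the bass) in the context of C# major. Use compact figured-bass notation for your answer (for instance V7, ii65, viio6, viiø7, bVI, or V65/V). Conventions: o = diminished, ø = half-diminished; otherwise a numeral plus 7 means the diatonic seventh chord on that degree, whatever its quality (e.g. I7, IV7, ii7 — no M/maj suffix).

The pitches G#-B#-D#-F# form a dominant seventh chord rooted on G#.
In C# major, G# is the dominant; the diatonic dominant seventh chord there is V7.

V7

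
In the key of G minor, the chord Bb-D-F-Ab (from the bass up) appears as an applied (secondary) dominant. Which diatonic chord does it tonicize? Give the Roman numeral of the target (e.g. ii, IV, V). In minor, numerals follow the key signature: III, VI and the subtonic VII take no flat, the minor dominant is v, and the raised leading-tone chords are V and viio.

VI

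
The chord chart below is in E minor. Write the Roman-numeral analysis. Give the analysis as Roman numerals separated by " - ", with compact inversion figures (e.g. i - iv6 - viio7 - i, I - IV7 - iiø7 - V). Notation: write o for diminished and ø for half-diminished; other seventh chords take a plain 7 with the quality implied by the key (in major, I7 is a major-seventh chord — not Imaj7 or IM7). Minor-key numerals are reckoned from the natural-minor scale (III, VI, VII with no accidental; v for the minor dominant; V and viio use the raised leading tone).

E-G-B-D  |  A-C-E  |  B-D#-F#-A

E-G-B-D has root E, degree 1 in E minor, so i7.
A-C-E: minor triad on A = scale degree 4 → iv.
B-D#-F#-A has root B, degree 5 in E minor, so V7.

i7 - iv - V7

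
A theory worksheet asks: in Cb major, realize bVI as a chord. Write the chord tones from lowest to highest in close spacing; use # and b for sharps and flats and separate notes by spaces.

Abb Cb Ebb

bVI is a major triad on the lowered sixth degree, borrowed from the parallel minor. In Cb major that root is Abb.
So the chord is Abb-Cb-Ebb.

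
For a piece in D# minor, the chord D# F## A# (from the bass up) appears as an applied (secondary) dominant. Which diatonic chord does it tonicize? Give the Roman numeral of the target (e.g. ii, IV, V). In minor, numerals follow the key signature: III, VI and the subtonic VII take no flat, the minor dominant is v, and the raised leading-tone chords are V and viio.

iv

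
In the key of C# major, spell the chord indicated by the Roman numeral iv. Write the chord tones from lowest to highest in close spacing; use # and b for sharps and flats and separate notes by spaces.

Scale degree 4 in C# major is F#; here the chord built on it is altered to a minor triad. iv is the minor subdominant, borrowed from the parallel minor.
So the chord is F#-A-C#, a minor triad.

F# A C#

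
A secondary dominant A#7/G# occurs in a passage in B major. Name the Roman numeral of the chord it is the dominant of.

The chord is a dominant seventh chord on A#.
A dominant resolves down a perfect fifth: A# → D#. In B major, D# is scale degree 3, i.e. iii.

iii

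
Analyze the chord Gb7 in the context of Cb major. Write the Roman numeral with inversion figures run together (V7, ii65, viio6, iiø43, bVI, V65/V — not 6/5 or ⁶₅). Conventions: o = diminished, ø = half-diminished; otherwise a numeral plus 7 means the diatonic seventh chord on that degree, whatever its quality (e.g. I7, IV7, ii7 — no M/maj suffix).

Stacked in thirds the chord is Gb-Bb-Db-Fb: a dominant seventh chord on Gb.
Gb is scale degree 5 in Cb major, and a dominant seventh chord on that degree is written V7.

V7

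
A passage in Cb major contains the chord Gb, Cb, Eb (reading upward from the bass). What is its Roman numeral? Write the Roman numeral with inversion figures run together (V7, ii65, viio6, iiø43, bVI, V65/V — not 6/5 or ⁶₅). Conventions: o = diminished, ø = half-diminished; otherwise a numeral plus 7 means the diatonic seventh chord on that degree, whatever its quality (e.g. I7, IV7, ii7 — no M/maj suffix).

I64

The pitches Cb-Eb-Gb form a major triad rooted on Cb.
In Cb major, Cb is the tonic; the diatonic major triad there is I.
With Gb in the bass the chord is in second inversion, so the figured bass is 64.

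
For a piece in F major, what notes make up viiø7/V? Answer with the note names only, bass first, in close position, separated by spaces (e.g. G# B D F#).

viiø7/V is a secondary leading-tone chord. The target V is C in F major; the applied chord is rooted a semitone below, on B.
Building a half-diminished seventh chord on B gives B-D-F-A.

B D F A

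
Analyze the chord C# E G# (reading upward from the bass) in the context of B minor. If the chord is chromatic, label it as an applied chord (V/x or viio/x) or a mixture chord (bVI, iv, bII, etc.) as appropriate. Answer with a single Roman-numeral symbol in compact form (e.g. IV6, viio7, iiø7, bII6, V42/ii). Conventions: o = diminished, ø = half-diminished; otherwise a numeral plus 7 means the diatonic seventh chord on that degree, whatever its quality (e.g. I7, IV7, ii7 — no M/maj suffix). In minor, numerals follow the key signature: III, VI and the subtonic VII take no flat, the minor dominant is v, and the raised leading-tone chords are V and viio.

ii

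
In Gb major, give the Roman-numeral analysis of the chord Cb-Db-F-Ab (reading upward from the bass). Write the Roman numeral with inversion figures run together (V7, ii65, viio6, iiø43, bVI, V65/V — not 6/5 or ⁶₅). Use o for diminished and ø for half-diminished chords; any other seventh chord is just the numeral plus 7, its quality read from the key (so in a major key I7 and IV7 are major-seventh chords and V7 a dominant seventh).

V42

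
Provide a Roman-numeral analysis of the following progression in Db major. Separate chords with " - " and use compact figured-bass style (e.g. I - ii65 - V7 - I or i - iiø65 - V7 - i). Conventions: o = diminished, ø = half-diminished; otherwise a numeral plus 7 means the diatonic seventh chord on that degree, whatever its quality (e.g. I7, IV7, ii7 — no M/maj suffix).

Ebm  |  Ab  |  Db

Ebm: root Eb is the supertonic; minor triad there is ii.
Ab: root Ab is the dominant; major triad there is V.
Db: root Db is the tonic; major triad there is I.

ii - V - I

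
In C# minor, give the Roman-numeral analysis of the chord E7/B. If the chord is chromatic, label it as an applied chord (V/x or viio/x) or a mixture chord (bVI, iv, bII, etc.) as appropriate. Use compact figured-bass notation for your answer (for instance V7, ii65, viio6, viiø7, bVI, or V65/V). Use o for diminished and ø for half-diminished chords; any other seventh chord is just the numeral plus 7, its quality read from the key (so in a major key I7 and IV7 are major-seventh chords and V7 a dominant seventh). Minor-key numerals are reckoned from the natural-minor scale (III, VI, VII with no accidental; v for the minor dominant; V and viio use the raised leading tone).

Stacked in thirds the chord is E-G#-B-D: a dominant seventh chord on E.
E is not a diatonic chord root with this quality in C# minor, but it lies a perfect fifth above A (VI), so the chord functions as an applied dominant of VI.
With B in the bass the chord is in second inversion, so the figured bass is 43.

V43/VI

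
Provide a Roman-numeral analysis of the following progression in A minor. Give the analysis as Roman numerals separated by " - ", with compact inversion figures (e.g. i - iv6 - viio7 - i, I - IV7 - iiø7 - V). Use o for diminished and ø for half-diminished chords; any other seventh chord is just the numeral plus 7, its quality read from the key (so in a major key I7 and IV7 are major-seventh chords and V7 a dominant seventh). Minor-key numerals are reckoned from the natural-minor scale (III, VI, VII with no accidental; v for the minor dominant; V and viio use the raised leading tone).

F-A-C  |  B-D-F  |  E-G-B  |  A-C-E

VI - iio - v - i

F-A-C: root F is the submediant; major triad there is VI.
B-D-F has root B, degree 2 in A minor, so iio.
E-G-B: root E is the dominant; minor triad there is v.
A-C-E: root A is the tonic; minor triad there is i.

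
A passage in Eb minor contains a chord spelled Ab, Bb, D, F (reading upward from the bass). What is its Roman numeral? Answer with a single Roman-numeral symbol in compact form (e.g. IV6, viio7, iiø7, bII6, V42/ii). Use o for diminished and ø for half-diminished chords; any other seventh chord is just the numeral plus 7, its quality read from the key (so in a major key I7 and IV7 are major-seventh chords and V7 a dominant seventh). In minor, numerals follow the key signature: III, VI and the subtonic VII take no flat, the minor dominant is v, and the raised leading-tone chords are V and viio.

V42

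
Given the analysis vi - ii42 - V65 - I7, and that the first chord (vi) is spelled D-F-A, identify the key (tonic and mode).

F major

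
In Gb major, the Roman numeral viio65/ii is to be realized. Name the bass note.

The applied chord viio65/ii is rooted on G: G-Bb-Db-Fb.
The figure 65 means first inversion — the third is in the bass.

Bb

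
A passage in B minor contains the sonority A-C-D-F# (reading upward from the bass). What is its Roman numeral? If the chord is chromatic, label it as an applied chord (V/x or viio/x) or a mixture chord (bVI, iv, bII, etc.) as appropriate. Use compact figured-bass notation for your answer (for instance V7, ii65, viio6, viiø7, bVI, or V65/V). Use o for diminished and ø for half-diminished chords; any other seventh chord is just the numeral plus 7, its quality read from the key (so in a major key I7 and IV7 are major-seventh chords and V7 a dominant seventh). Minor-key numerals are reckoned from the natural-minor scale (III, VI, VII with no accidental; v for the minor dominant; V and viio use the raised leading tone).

V43/VI

The pitches D-F#-A-C form a dominant seventh chord rooted on D.
D is not a diatonic chord root with this quality in B minor, but it lies a perfect fifth above G (VI), so the chord functions as an applied dominant of VI.
With A in the bass the chord is in second inversion, so the figured bass is 43.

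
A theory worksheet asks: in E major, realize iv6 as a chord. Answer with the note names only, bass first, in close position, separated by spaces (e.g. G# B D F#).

iv6 is the minor subdominant, borrowed from the parallel minor. In E major that root is A.
So the chord is A-C-E.
With the 6 figure the chord is in first inversion; from the bass C upward in close position it reads C-E-A.

C E A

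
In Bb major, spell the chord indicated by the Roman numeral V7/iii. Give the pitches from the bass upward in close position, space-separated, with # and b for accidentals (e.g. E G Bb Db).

A C# E G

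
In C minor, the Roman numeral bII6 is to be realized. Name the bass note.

bII in C minor has root Db; the chord is Db-F-Ab.
The figure 6 means first inversion — the third is in the bass.

F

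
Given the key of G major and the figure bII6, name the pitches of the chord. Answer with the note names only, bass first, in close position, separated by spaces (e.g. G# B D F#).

bII6 is the Neapolitan sixth — a major triad on the lowered second degree, here in its customary first inversion. In G major that root is Ab.
So the chord is Ab-C-Eb, a major triad.
With the 6 figure the chord is in first inversion; from the bass C upward in close position it reads C-Eb-Ab.

C Eb Ab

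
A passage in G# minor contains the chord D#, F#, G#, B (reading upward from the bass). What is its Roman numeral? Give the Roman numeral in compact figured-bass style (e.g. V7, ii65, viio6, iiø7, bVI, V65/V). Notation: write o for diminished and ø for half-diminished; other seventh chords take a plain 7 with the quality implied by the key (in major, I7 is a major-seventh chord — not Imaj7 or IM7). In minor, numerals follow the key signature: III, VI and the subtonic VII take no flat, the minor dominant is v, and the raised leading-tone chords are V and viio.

i43

The pitches G#-B-D#-F# form a minor seventh chord rooted on G#.
In G# minor, G# is the tonic; the diatonic minor seventh chord there is i7.
With D# in the bass the chord is in second inversion, so the figured bass is 43.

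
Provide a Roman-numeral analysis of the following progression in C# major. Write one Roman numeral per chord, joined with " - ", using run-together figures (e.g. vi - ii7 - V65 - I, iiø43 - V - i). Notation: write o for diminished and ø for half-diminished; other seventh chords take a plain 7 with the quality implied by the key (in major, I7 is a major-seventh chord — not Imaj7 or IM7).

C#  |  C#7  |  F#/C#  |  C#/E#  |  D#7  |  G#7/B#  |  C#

C#: root C# is the tonic; major triad there is I.
C#7 is the secondary dominant of IV (dominant seventh chord on C#): V7/IV.
F#/C#: major triad on F# = scale degree 4 → IV64.
C#/E#: major triad on C# = scale degree 1 → I6.
D#7: a dominant seventh chord on D#, the applied dominant of V → V7/V.
G#7/B# has root G#, degree 5 in C# major, so V65.
C#: major triad on C# = scale degree 1 → I.

I - V7/IV - IV64 - I6 - V7/V - V65 - I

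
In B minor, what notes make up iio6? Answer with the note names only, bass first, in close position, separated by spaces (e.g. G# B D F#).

E G C#

The numeral's case and figure indicate a diminished triad. In B minor its root, scale degree 2, is C#.
That chord is spelled C#-E-G.
The figured bass 6 indicates first inversion, placing the third (E) in the bass: E-G-C#.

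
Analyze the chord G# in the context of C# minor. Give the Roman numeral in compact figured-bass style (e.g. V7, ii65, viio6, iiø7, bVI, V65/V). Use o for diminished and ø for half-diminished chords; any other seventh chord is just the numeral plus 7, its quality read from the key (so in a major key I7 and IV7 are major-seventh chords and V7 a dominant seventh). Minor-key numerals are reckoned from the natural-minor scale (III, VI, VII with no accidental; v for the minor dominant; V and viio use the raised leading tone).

Stacked in thirds the chord is G#-B#-D#: a major triad on G#.
G# is scale degree 5 in C# minor, and a major triad on that degree is written V.

V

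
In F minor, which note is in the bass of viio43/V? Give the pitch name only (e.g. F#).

The applied chord viio43/V is rooted on B: B-D-F-Ab.
The figure 43 means second inversion — the fifth is in the bass.

F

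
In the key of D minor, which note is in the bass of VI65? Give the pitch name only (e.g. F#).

VI in D minor has root Bb; the chord is Bb-D-F-A.
The figure 65 means first inversion — the third is in the bass.

D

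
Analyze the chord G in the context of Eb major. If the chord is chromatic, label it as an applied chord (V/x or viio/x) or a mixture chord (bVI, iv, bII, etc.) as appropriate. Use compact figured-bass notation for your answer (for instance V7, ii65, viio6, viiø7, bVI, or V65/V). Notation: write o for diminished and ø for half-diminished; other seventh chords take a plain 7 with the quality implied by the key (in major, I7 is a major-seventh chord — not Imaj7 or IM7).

Stacked in thirds the chord is G-B-D: a major triad on G.
G is not a diatonic chord root with this quality in Eb major, but it lies a perfect fifth above C (vi), so the chord functions as an applied dominant of vi.

V/vi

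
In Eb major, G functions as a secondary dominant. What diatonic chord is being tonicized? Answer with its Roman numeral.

The chord is a major triad on G.
A dominant resolves down a perfect fifth: G → C. In Eb major, C is scale degree 6, i.e. vi.

vi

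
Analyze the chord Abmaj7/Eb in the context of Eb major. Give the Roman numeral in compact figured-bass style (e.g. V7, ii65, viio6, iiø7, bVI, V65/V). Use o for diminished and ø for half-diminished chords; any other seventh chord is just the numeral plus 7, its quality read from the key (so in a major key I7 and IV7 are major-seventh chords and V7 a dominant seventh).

IV43

Stacked in thirds the chord is Ab-C-Eb-G: a major seventh chord on Ab.
In Eb major, Ab is the subdominant; the diatonic major seventh chord there is IV7.
With Eb in the bass the chord is in second inversion, so the figured bass is 43.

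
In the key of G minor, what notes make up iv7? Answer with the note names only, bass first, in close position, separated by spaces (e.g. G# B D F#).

The numeral's case and figure indicate a minor seventh chord. In G minor its root, the fourth degree, is C.
Stacking thirds from C gives C-Eb-G-Bb.

C Eb G Bb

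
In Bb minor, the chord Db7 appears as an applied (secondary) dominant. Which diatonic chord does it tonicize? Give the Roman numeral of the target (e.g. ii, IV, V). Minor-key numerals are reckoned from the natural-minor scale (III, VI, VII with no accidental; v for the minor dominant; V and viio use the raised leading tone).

The chord is a dominant seventh chord on Db.
A dominant resolves down a perfect fifth: Db → Gb. In Bb minor, Gb is scale degree 6, i.e. VI.

VI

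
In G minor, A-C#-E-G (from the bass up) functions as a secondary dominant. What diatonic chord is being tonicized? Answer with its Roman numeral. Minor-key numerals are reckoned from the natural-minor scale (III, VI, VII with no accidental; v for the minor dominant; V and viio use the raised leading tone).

V

The chord is a dominant seventh chord on A.
A dominant resolves down a perfect fifth: A → D. In G minor, D is scale degree 5, i.e. V.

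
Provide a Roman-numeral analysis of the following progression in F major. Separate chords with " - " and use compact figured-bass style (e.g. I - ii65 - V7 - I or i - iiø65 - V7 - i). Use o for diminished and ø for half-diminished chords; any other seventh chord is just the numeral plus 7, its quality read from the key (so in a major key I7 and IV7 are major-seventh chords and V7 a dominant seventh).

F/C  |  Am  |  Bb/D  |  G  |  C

F/C has root F, degree 1 in F major, so I64.
Am has root A, degree 3 in F major, so iii.
Bb/D: major triad on Bb = scale degree 4 → IV6.
G: a major triad on G, the applied dominant of V → V/V.
C has root C, degree 5 in F major, so V.

I64 - iii - IV6 - V/V - V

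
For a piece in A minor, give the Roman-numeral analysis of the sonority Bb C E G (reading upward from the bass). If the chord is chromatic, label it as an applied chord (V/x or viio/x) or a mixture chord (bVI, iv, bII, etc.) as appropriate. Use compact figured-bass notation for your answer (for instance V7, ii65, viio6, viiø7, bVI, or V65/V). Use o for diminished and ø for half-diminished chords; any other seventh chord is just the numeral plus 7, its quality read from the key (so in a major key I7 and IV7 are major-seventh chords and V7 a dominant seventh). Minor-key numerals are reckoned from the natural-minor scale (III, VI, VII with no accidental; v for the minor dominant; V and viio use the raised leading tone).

V42/VI

Stacked in thirds the chord is C-E-G-Bb: a dominant seventh chord on C.
C is not a diatonic chord root with this quality in A minor, but it lies a perfect fifth above F (VI), so the chord functions as an applied dominant of VI.
With Bb in the bass the chord is in third inversion, so the figured bass is 42.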